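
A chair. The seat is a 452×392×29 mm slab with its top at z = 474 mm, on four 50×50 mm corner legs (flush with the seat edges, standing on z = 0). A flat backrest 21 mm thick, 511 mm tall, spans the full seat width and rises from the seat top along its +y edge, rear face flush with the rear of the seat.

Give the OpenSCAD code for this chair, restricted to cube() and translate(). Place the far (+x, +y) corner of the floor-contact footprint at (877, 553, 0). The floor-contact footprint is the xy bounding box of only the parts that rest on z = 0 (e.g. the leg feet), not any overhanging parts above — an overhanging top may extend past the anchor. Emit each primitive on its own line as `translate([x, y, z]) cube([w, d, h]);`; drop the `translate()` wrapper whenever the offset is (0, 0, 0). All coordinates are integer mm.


translate([425, 161, 445]) cube([452, 392, 29]);
translate([425, 161, 0]) cube([50, 50, 445]);
translate([827, 161, 0]) cube([50, 50, 445]);
translate([425, 503, 0]) cube([50, 50, 445]);
translate([827, 503, 0]) cube([50, 50, 445]);
translate([425, 532, 474]) cube([452, 21, 511]);


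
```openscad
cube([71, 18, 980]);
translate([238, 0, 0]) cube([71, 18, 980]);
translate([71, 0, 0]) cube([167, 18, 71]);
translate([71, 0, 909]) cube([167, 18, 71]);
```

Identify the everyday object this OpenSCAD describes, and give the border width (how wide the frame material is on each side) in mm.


A picture frame. The border width is 71 mm.

Four thin pieces enclosing a rectangular opening — a picture frame. The two full-height stiles are 980 mm tall; the top rail sits at z = 909 and is 71 mm tall, so the border above the opening is 980 − 909 = 71 mm, matching the stile x-width.


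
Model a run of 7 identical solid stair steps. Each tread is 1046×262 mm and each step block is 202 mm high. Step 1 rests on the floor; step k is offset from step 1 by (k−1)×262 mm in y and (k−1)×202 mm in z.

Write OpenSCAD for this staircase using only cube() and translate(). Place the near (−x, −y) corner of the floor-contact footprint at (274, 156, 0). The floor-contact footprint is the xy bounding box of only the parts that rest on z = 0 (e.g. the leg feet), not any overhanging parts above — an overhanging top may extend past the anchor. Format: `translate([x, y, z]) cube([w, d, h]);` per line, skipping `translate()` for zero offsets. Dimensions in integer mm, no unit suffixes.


translate([274, 156, 0]) cube([1046, 262, 202]);
translate([274, 418, 202]) cube([1046, 262, 202]);
translate([274, 680, 404]) cube([1046, 262, 202]);
translate([274, 942, 606]) cube([1046, 262, 202]);
translate([274, 1204, 808]) cube([1046, 262, 202]);
translate([274, 1466, 1010]) cube([1046, 262, 202]);
translate([274, 1728, 1212]) cube([1046, 262, 202]);


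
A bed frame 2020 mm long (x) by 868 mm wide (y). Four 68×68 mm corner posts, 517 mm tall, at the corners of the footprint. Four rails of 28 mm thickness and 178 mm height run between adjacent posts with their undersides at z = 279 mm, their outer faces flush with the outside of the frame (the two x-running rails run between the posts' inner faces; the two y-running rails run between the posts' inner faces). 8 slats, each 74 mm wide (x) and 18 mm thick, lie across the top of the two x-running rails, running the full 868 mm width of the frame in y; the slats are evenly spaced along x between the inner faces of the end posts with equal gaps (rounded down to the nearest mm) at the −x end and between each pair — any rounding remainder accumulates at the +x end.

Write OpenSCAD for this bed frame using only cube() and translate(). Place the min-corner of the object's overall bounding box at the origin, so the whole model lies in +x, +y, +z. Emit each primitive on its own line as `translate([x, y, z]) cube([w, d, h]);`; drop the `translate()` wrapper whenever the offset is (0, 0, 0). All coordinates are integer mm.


cube([68, 68, 517]);
translate([0, 800, 0]) cube([68, 68, 517]);
translate([1952, 0, 0]) cube([68, 68, 517]);
translate([1952, 800, 0]) cube([68, 68, 517]);
translate([68, 0, 279]) cube([1884, 28, 178]);
translate([68, 840, 279]) cube([1884, 28, 178]);
translate([0, 68, 279]) cube([28, 732, 178]);
translate([1992, 68, 279]) cube([28, 732, 178]);
translate([211, 0, 457]) cube([74, 868, 18]);
translate([428, 0, 457]) cube([74, 868, 18]);
translate([645, 0, 457]) cube([74, 868, 18]);
translate([862, 0, 457]) cube([74, 868, 18]);
translate([1079, 0, 457]) cube([74, 868, 18]);
translate([1296, 0, 457]) cube([74, 868, 18]);
translate([1513, 0, 457]) cube([74, 868, 18]);
translate([1730, 0, 457]) cube([74, 868, 18]);


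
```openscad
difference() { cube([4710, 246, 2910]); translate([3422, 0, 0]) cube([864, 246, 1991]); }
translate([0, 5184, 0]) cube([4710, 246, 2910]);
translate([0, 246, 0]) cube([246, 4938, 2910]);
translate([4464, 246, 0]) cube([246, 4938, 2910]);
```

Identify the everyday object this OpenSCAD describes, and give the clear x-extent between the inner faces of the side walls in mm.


A single room. The interior width is 4218 mm.

Four walls enclosing a rectangle with a door in the front wall — a room. Outside width 4710 minus two 246 mm walls gives 4218 mm.


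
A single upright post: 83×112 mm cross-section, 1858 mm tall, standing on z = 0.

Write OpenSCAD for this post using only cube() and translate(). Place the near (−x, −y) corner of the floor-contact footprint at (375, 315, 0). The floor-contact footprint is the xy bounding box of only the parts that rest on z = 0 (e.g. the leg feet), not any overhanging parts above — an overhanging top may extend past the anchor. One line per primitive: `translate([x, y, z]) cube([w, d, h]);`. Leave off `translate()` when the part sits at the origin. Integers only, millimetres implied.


translate([375, 315, 0]) cube([83, 112, 1858]);


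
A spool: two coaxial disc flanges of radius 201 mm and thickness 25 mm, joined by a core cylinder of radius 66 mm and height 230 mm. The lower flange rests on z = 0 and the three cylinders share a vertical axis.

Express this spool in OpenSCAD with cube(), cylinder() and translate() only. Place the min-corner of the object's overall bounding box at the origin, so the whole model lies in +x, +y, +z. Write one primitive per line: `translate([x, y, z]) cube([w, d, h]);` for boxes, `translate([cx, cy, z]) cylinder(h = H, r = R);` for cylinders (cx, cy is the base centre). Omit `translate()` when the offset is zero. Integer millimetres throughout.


translate([201, 201, 0]) cylinder(h = 25, r = 201);
translate([201, 201, 25]) cylinder(h = 230, r = 66);
translate([201, 201, 255]) cylinder(h = 25, r = 201);


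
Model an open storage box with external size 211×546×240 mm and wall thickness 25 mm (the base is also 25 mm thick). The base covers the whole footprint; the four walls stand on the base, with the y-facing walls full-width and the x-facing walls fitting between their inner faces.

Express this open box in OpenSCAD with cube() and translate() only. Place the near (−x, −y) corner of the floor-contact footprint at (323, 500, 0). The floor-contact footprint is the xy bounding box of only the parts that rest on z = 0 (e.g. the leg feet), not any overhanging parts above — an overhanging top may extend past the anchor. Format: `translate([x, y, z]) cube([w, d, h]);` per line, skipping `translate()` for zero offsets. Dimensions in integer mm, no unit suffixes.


translate([323, 500, 0]) cube([211, 546, 25]);
translate([323, 500, 25]) cube([211, 25, 215]);
translate([323, 1021, 25]) cube([211, 25, 215]);
translate([323, 525, 25]) cube([25, 496, 215]);
translate([509, 525, 25]) cube([25, 496, 215]);


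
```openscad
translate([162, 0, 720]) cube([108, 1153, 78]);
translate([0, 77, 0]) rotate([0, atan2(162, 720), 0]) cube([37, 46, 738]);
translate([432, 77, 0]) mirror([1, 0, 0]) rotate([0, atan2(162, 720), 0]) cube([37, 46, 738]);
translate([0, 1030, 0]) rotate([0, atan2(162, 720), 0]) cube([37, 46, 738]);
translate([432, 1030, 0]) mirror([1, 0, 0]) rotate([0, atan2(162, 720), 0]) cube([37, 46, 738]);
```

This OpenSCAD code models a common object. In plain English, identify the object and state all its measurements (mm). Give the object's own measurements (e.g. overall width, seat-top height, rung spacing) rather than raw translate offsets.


A sawhorse. A 108×1153×78 mm beam (x, y, z) sits on two A-frame leg pairs. Each pair is two raked legs of 37×46 mm section (46 mm along y) splaying symmetrically in x. Each leg rises 720 mm vertically over 162 mm of horizontal reach and is 738 mm long along its own axis. Every leg's outer bottom edge rests on the floor and its outer top edge meets a bottom edge of the beam — the left legs (tilting toward +x) meet the beam's −x bottom edge, the right legs (their mirror images, tilting toward −x) meet its +x bottom edge — so the leg tops tuck under the beam, the beam's underside is 720 mm above the floor, and the feet are 432 mm apart outside-to-outside with the beam centred between them. The two leg pairs are set in 77 mm from either end of the beam.


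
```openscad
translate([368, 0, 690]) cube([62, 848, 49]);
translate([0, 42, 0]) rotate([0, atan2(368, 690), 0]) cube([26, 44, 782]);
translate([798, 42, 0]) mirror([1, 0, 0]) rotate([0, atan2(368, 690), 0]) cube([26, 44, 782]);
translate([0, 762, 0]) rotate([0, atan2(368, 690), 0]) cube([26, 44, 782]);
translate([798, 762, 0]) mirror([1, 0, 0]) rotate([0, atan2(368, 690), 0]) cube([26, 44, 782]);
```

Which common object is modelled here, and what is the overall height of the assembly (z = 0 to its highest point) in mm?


A sawhorse. The overall height is 739 mm.

A beam across two mirrored pairs of raked legs — a sawhorse. The beam's underside is at z = 690 (matching the legs' vertical rise in atan2(368, 690)) and the beam is 49 mm tall, so its top is at 690 + 49 = 739 mm. The raked legs top out at the beam's underside, so that is the highest point.


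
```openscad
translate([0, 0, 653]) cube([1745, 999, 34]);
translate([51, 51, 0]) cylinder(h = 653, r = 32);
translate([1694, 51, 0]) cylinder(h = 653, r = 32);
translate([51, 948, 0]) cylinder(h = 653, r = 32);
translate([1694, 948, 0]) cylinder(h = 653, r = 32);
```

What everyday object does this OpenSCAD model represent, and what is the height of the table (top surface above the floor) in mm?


A table. The table height is 687 mm.

A 1745×999×34 slab sits at z = 653 on four Ø64 mm round legs — a table. The top surface is at 653 + 34 = 687 mm.


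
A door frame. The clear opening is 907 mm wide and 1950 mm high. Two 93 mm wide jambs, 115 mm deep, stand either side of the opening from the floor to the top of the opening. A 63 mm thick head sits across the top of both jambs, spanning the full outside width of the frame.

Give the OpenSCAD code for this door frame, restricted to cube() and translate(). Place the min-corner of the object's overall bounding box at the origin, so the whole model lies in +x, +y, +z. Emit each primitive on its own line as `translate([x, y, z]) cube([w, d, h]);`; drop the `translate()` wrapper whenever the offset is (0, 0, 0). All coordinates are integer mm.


cube([93, 115, 1950]);
translate([1000, 0, 0]) cube([93, 115, 1950]);
translate([0, 0, 1950]) cube([1093, 115, 63]);


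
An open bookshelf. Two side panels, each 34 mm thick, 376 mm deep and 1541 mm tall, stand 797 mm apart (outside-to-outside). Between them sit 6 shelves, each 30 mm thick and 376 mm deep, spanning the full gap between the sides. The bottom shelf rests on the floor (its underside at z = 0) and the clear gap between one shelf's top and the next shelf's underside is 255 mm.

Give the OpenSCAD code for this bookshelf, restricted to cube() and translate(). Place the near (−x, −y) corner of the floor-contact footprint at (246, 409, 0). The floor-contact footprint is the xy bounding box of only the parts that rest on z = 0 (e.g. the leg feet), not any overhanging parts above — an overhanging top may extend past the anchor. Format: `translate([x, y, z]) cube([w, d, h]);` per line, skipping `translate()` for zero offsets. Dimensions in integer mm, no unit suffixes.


translate([246, 409, 0]) cube([34, 376, 1541]);
translate([1009, 409, 0]) cube([34, 376, 1541]);
translate([280, 409, 0]) cube([729, 376, 30]);
translate([280, 409, 285]) cube([729, 376, 30]);
translate([280, 409, 570]) cube([729, 376, 30]);
translate([280, 409, 855]) cube([729, 376, 30]);
translate([280, 409, 1140]) cube([729, 376, 30]);
translate([280, 409, 1425]) cube([729, 376, 30]);


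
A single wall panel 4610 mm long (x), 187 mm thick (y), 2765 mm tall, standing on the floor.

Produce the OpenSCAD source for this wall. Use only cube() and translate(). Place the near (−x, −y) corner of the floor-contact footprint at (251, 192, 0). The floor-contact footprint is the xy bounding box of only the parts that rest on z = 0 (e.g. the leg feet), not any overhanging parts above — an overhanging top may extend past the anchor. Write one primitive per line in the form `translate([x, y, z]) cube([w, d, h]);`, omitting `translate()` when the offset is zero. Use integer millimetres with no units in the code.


translate([251, 192, 0]) cube([4610, 187, 2765]);


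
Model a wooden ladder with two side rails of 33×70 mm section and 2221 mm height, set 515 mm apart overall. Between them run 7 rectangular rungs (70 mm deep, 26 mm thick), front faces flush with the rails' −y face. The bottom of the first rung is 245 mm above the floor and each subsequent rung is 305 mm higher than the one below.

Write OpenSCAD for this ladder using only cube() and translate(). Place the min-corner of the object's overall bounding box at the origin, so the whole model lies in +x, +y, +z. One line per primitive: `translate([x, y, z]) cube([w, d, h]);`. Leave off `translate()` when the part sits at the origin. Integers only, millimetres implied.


cube([33, 70, 2221]);
translate([482, 0, 0]) cube([33, 70, 2221]);
translate([33, 0, 245]) cube([449, 70, 26]);
translate([33, 0, 550]) cube([449, 70, 26]);
translate([33, 0, 855]) cube([449, 70, 26]);
translate([33, 0, 1160]) cube([449, 70, 26]);
translate([33, 0, 1465]) cube([449, 70, 26]);
translate([33, 0, 1770]) cube([449, 70, 26]);
translate([33, 0, 2075]) cube([449, 70, 26]);


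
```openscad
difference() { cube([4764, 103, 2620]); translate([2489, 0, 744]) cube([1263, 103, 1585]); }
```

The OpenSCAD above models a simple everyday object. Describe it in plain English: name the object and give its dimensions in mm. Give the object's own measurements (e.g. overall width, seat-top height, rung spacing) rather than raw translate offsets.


A wall 4764 mm long (x), 103 mm thick (y), 2620 mm tall, with a rectangular window opening cut through it. The opening is 1263 mm wide and 1585 mm tall; its sill is at z = 744 mm and its near (−x) edge is 2489 mm from the wall's −x end. The opening passes through the full wall thickness.


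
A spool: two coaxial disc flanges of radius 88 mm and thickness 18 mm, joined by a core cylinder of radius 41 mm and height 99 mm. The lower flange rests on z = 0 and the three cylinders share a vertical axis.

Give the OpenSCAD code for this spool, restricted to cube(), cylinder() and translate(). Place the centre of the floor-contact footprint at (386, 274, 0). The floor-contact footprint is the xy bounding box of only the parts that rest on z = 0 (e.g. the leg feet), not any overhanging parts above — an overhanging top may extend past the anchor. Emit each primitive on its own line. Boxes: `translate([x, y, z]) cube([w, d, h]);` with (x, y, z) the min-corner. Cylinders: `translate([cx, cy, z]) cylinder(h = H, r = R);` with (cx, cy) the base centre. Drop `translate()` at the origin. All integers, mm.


translate([386, 274, 0]) cylinder(h = 18, r = 88);
translate([386, 274, 18]) cylinder(h = 99, r = 41);
translate([386, 274, 117]) cylinder(h = 18, r = 88);


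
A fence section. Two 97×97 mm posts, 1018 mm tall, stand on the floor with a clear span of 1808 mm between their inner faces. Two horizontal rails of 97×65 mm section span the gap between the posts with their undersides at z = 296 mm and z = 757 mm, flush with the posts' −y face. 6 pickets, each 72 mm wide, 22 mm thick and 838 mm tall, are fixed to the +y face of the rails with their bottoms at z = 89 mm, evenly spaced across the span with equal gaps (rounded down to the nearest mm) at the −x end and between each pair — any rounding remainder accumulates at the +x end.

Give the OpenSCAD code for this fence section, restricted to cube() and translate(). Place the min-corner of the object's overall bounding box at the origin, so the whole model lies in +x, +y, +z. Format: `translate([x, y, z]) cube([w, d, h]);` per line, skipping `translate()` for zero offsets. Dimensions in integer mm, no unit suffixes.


cube([97, 97, 1018]);
translate([1905, 0, 0]) cube([97, 97, 1018]);
translate([97, 0, 296]) cube([1808, 97, 65]);
translate([97, 0, 757]) cube([1808, 97, 65]);
translate([293, 97, 89]) cube([72, 22, 838]);
translate([561, 97, 89]) cube([72, 22, 838]);
translate([829, 97, 89]) cube([72, 22, 838]);
translate([1097, 97, 89]) cube([72, 22, 838]);
translate([1365, 97, 89]) cube([72, 22, 838]);
translate([1633, 97, 89]) cube([72, 22, 838]);


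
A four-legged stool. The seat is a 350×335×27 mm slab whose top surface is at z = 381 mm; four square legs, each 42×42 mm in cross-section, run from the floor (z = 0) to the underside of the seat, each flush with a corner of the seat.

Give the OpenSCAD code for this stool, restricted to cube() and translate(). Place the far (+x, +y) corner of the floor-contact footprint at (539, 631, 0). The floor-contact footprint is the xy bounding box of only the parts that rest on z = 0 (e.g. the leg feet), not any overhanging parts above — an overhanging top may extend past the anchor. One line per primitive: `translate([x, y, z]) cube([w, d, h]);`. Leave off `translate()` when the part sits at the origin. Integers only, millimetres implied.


// leg_h = 381 - 27 = 354
translate([189, 296, 354]) cube([350, 335, 27]);
translate([189, 296, 0]) cube([42, 42, 354]);
translate([497, 296, 0]) cube([42, 42, 354]);
translate([189, 589, 0]) cube([42, 42, 354]);
translate([497, 589, 0]) cube([42, 42, 354]);


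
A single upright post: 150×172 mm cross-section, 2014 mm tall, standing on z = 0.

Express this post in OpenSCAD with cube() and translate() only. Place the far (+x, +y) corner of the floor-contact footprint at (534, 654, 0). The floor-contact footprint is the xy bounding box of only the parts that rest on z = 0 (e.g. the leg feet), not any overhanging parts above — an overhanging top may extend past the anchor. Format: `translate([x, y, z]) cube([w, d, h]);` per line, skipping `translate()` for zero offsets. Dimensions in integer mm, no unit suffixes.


translate([384, 482, 0]) cube([150, 172, 2014]);


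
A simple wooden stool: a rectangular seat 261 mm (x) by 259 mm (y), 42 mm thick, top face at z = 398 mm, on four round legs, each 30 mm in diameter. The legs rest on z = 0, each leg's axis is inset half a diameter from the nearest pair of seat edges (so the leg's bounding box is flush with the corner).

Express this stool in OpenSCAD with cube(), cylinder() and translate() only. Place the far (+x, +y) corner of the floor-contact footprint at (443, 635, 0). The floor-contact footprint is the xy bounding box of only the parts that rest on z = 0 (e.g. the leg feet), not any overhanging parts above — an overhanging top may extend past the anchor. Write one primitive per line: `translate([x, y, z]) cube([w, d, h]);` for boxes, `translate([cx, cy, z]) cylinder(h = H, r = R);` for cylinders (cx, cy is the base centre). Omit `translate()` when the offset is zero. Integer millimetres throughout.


// leg_h = 398 - 42 = 356
translate([182, 376, 356]) cube([261, 259, 42]);
translate([197, 391, 0]) cylinder(h = 356, r = 15);
translate([428, 391, 0]) cylinder(h = 356, r = 15);
translate([197, 620, 0]) cylinder(h = 356, r = 15);
translate([428, 620, 0]) cylinder(h = 356, r = 15);


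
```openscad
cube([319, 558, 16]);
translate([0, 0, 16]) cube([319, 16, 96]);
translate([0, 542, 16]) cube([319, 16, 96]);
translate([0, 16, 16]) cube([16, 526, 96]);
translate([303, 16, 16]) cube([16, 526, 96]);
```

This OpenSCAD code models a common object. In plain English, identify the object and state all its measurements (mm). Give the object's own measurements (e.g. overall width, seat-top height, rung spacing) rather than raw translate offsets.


An open-topped rectangular box: outside dimensions 319×558×112 mm, with a uniform wall and base thickness of 16 mm. The base is a full 319×558 slab on the floor; four walls sit on top of the base. The front and back walls (the −y and +y sides) span the full width; the two side walls fit between them.


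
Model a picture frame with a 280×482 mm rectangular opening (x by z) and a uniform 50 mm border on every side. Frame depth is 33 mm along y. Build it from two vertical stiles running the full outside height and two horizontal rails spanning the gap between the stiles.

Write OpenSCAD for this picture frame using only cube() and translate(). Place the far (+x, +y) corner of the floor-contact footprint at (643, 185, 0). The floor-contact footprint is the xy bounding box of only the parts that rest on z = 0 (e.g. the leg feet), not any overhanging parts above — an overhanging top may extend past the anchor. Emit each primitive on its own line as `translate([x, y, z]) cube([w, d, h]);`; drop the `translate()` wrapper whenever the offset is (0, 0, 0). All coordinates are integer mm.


translate([263, 152, 0]) cube([50, 33, 582]);
translate([593, 152, 0]) cube([50, 33, 582]);
translate([313, 152, 0]) cube([280, 33, 50]);
translate([313, 152, 532]) cube([280, 33, 50]);


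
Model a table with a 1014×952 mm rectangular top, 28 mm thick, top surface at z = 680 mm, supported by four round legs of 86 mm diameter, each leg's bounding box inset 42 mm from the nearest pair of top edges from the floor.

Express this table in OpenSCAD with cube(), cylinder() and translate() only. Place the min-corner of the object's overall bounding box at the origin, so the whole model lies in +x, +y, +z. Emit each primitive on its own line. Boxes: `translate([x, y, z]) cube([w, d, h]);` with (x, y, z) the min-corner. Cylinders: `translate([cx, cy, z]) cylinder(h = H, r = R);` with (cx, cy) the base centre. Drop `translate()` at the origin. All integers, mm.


// leg_h = 680 - 28 = 652
translate([0, 0, 652]) cube([1014, 952, 28]);
translate([85, 85, 0]) cylinder(h = 652, r = 43);
translate([929, 85, 0]) cylinder(h = 652, r = 43);
translate([85, 867, 0]) cylinder(h = 652, r = 43);
translate([929, 867, 0]) cylinder(h = 652, r = 43);


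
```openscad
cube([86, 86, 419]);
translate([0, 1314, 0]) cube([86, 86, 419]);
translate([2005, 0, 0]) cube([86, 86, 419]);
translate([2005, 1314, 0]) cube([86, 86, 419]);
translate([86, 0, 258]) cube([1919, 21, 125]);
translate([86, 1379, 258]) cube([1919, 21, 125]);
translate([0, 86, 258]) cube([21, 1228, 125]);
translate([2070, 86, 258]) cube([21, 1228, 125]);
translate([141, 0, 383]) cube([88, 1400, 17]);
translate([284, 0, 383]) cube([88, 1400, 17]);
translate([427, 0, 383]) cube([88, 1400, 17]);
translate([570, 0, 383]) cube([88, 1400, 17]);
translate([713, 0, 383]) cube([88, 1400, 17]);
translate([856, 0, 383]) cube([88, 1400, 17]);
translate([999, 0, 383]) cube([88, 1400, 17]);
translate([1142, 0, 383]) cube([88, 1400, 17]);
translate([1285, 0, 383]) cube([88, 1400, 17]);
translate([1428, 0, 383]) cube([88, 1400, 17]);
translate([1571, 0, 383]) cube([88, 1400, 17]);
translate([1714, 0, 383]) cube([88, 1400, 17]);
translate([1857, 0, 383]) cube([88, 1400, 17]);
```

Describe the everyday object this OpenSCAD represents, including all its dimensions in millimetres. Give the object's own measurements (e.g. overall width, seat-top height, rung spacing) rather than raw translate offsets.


A bed frame 2091 mm long (x) by 1400 mm wide (y). Four 86×86 mm corner posts, 419 mm tall, at the corners of the footprint. Four rails of 21 mm thickness and 125 mm height run between adjacent posts with their undersides at z = 258 mm, their outer faces flush with the outside of the frame (the two x-running rails run between the posts' inner faces; the two y-running rails run between the posts' inner faces). 13 slats, each 88 mm wide (x) and 17 mm thick, lie across the top of the two x-running rails, running the full 1400 mm width of the frame in y; along x they sit between the end posts with a 55 mm gap after the −x posts and between neighbouring slats, leaving 60 mm before the +x posts.


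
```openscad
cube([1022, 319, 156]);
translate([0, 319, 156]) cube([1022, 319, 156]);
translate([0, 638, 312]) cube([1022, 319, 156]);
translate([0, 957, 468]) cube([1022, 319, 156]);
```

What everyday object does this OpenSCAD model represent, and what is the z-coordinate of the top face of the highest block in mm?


A staircase. The total rise is 624 mm.

4 identical blocks, each offset up and back from the previous — a staircase. Each step is 156 mm tall and there are 4 of them, so the total rise is 4 × 156 = 624 mm.


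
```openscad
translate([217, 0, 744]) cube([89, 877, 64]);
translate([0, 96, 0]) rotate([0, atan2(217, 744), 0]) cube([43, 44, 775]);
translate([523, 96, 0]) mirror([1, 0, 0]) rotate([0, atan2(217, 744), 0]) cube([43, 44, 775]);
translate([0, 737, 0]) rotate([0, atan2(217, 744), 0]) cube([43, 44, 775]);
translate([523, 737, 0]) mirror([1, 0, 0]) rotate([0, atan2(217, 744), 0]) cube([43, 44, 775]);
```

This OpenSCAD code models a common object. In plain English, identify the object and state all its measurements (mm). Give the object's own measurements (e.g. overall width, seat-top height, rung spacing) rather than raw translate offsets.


A sawhorse. A 89×877×64 mm beam (x, y, z) sits on two A-frame leg pairs. Each pair is two raked legs of 43×44 mm section (44 mm along y) splaying symmetrically in x. Each leg rises 744 mm vertically over 217 mm of horizontal reach and is 775 mm long along its own axis. Every leg's outer bottom edge rests on the floor and its outer top edge meets a bottom edge of the beam — the left legs (tilting toward +x) meet the beam's −x bottom edge, the right legs (their mirror images, tilting toward −x) meet its +x bottom edge — so the leg tops tuck under the beam, the beam's underside is 744 mm above the floor, and the feet are 523 mm apart outside-to-outside with the beam centred between them. The two leg pairs are set in 96 mm from either end of the beam.


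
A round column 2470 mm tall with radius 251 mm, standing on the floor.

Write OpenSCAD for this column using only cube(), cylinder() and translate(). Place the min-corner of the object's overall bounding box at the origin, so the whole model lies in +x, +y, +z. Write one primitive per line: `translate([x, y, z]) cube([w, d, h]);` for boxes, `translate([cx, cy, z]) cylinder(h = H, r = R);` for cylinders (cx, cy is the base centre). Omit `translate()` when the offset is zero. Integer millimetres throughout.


translate([251, 251, 0]) cylinder(h = 2470, r = 251);


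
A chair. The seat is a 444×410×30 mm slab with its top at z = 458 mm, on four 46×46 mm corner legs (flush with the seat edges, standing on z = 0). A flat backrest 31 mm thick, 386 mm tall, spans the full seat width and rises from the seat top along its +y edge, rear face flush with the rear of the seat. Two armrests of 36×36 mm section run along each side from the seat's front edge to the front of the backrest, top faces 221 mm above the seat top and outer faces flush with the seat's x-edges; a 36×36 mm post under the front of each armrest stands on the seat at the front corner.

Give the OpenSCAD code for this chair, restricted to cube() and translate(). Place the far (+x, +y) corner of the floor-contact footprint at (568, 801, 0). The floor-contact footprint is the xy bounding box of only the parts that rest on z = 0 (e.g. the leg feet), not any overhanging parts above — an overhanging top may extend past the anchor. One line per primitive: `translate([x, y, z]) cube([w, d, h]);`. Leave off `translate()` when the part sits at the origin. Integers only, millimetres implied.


translate([124, 391, 428]) cube([444, 410, 30]);
translate([124, 391, 0]) cube([46, 46, 428]);
translate([522, 391, 0]) cube([46, 46, 428]);
translate([124, 755, 0]) cube([46, 46, 428]);
translate([522, 755, 0]) cube([46, 46, 428]);
translate([124, 770, 458]) cube([444, 31, 386]);
translate([124, 391, 643]) cube([36, 379, 36]);
translate([532, 391, 643]) cube([36, 379, 36]);
translate([124, 391, 458]) cube([36, 36, 185]);
translate([532, 391, 458]) cube([36, 36, 185]);


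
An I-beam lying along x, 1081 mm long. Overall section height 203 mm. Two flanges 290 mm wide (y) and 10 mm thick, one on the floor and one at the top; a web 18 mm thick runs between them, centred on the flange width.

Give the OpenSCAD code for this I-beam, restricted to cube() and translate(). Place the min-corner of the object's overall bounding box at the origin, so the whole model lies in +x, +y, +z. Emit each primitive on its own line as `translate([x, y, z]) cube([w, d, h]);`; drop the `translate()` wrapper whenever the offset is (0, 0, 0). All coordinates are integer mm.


cube([1081, 290, 10]);
translate([0, 136, 10]) cube([1081, 18, 183]);
translate([0, 0, 193]) cube([1081, 290, 10]);


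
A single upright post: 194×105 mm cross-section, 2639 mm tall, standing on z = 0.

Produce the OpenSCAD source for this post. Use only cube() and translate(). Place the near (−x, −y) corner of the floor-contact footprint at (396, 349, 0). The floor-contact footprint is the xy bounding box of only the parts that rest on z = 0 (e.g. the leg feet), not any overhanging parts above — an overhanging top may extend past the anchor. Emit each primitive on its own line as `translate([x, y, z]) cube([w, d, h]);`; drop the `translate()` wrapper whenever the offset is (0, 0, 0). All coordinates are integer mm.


translate([396, 349, 0]) cube([194, 105, 2639]);


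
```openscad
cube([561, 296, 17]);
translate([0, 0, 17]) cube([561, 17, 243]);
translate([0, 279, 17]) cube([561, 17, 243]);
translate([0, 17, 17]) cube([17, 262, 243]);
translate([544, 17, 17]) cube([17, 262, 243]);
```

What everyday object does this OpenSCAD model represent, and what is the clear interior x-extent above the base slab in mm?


An open box. The internal width is 527 mm.

A 561×296 base slab with four walls standing on it — an open box. The base is 561 mm wide and the walls are 17 mm thick, so the internal width is 561 − 2 × 17 = 527 mm.


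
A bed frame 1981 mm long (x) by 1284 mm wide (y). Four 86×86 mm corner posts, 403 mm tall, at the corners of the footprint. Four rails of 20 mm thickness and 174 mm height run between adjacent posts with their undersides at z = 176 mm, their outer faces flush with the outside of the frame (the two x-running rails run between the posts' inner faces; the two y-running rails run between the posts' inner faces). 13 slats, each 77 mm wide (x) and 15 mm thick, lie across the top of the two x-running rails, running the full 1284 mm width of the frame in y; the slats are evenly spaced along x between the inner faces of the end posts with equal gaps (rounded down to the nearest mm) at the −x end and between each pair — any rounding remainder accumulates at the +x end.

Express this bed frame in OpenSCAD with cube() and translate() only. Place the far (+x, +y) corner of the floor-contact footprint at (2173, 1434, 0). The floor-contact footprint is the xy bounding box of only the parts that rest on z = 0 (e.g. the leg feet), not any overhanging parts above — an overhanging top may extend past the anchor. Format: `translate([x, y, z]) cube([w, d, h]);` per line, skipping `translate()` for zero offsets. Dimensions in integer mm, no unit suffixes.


translate([192, 150, 0]) cube([86, 86, 403]);
translate([192, 1348, 0]) cube([86, 86, 403]);
translate([2087, 150, 0]) cube([86, 86, 403]);
translate([2087, 1348, 0]) cube([86, 86, 403]);
translate([278, 150, 176]) cube([1809, 20, 174]);
translate([278, 1414, 176]) cube([1809, 20, 174]);
translate([192, 236, 176]) cube([20, 1112, 174]);
translate([2153, 236, 176]) cube([20, 1112, 174]);
translate([335, 150, 350]) cube([77, 1284, 15]);
translate([469, 150, 350]) cube([77, 1284, 15]);
translate([603, 150, 350]) cube([77, 1284, 15]);
translate([737, 150, 350]) cube([77, 1284, 15]);
translate([871, 150, 350]) cube([77, 1284, 15]);
translate([1005, 150, 350]) cube([77, 1284, 15]);
translate([1139, 150, 350]) cube([77, 1284, 15]);
translate([1273, 150, 350]) cube([77, 1284, 15]);
translate([1407, 150, 350]) cube([77, 1284, 15]);
translate([1541, 150, 350]) cube([77, 1284, 15]);
translate([1675, 150, 350]) cube([77, 1284, 15]);
translate([1809, 150, 350]) cube([77, 1284, 15]);
translate([1943, 150, 350]) cube([77, 1284, 15]);


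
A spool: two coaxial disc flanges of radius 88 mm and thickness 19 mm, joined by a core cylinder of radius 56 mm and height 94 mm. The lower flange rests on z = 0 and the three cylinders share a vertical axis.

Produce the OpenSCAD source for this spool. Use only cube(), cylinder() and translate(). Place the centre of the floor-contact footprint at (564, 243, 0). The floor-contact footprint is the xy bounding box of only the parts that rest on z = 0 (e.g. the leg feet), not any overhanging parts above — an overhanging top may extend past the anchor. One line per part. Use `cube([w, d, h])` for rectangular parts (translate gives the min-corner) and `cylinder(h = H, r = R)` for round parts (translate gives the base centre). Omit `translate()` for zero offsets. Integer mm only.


translate([564, 243, 0]) cylinder(h = 19, r = 88);
translate([564, 243, 19]) cylinder(h = 94, r = 56);
translate([564, 243, 113]) cylinder(h = 19, r = 88);


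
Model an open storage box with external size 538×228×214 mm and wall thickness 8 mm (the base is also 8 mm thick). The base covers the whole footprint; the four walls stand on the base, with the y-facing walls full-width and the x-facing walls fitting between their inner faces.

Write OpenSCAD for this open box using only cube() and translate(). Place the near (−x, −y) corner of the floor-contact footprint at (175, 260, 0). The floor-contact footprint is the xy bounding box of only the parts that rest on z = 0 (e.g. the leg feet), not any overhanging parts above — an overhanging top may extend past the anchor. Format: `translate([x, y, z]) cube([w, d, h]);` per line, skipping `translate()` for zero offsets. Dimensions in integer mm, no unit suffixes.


translate([175, 260, 0]) cube([538, 228, 8]);
translate([175, 260, 8]) cube([538, 8, 206]);
translate([175, 480, 8]) cube([538, 8, 206]);
translate([175, 268, 8]) cube([8, 212, 206]);
translate([705, 268, 8]) cube([8, 212, 206]);


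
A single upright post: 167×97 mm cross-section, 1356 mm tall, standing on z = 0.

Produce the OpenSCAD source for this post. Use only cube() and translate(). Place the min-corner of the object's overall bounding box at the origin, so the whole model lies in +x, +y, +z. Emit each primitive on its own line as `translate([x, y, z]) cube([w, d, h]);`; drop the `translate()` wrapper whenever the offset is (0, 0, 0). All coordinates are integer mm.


cube([167, 97, 1356]);


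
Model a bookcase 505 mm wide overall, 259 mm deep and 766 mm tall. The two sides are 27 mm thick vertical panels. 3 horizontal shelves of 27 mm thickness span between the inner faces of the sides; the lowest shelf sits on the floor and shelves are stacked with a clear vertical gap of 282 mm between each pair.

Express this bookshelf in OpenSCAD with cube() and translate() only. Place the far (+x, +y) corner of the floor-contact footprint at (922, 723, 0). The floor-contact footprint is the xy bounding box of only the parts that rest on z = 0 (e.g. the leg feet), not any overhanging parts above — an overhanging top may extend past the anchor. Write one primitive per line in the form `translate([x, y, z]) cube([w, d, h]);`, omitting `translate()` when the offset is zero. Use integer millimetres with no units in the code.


translate([417, 464, 0]) cube([27, 259, 766]);
translate([895, 464, 0]) cube([27, 259, 766]);
translate([444, 464, 0]) cube([451, 259, 27]);
translate([444, 464, 309]) cube([451, 259, 27]);
translate([444, 464, 618]) cube([451, 259, 27]);


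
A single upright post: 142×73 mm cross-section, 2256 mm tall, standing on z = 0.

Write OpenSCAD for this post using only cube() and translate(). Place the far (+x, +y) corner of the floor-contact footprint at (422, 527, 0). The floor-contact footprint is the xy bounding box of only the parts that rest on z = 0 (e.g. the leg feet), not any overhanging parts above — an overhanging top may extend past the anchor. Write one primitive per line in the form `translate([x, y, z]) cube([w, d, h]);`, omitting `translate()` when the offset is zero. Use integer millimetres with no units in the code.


translate([280, 454, 0]) cube([142, 73, 2256]);


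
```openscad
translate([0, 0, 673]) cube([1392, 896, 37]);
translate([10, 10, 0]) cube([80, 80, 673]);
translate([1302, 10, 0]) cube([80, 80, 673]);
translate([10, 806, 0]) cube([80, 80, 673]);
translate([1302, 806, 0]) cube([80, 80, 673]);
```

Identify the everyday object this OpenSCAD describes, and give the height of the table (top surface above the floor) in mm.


A table. The table height is 710 mm.

A 1392×896×37 slab sits at z = 673 on four 80 mm square posts — a table. The top surface is at 673 + 37 = 710 mm.


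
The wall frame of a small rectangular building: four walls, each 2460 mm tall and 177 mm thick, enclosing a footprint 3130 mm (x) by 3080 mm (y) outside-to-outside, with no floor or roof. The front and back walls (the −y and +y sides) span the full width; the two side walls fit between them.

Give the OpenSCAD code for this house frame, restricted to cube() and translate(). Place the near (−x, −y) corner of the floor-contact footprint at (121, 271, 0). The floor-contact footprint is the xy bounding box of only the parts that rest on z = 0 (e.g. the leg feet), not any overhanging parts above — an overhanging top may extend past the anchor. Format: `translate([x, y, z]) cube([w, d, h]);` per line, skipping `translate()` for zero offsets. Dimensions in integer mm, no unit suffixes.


translate([121, 271, 0]) cube([3130, 177, 2460]);
translate([121, 3174, 0]) cube([3130, 177, 2460]);
translate([121, 448, 0]) cube([177, 2726, 2460]);
translate([3074, 448, 0]) cube([177, 2726, 2460]);


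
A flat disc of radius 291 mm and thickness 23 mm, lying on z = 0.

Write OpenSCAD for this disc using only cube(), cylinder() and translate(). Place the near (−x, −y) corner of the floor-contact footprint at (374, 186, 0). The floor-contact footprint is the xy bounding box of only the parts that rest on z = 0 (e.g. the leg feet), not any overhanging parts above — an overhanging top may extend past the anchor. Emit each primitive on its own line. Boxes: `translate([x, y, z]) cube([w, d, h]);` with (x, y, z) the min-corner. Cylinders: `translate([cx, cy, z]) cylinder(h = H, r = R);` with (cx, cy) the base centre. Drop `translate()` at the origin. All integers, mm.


translate([665, 477, 0]) cylinder(h = 23, r = 291);


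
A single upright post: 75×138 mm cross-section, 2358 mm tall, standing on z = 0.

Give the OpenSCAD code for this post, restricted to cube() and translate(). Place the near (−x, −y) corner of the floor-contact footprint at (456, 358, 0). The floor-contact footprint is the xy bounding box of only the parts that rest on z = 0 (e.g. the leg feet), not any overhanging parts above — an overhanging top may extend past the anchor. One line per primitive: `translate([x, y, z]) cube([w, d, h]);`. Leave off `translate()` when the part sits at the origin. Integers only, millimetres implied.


translate([456, 358, 0]) cube([75, 138, 2358]);


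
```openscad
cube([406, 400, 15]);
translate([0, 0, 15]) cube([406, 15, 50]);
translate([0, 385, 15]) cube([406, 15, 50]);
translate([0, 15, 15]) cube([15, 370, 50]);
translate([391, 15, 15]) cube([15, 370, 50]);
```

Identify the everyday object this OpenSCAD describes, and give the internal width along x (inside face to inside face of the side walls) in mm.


An open box. The internal width is 376 mm.

A 406×400 base slab with four walls standing on it — an open box. The base is 406 mm wide and the walls are 15 mm thick, so the internal width is 406 − 2 × 15 = 376 mm.
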